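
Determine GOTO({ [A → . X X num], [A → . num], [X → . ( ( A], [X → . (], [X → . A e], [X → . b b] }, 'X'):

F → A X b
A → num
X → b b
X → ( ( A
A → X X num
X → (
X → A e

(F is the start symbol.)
{ [A → . X X num], [A → . num], [A → X . X num], [X → . ( ( A], [X → . (], [X → . A e], [X → . b b] }

GOTO(I, 'X') = CLOSURE({ [A → αX.β] : [A → α.Xβ] ∈ I, X = 'X' })

Items with dot before 'X', with the dot advanced:
  [A → . X X num] → [A → X . X num]
Closure of the advanced items:
  [A → X . X num] has the dot before X: add [X → . b b], [X → . ( ( A], [X → . (], [X → . A e]
  [X → . A e] has the dot before A: add [A → . num], [A → . X X num]

GOTO = { [A → . X X num], [A → . num], [A → X . X num], [X → . ( ( A], [X → . (], [X → . A e], [X → . b b] }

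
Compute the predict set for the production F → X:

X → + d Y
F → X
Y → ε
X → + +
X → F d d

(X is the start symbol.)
{ '+' }

PREDICT(F → X) = (FIRST(RHS) \ {ε}) ∪ (FOLLOW(F) if ε ∈ FIRST(RHS), i.e. RHS ⇒* ε)
FIRST(X) = { '+' }
FIRST(X) = { '+' }
ε ∉ FIRST(X), so FOLLOW(F) is not added.
PREDICT(F → X) = { '+' }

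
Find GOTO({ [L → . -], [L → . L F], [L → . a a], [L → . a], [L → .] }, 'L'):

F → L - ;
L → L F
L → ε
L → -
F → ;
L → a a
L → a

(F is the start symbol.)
{ [F → . ;], [F → . L - ;], [L → . -], [L → . L F], [L → . a a], [L → . a], [L → .], [L → L . F] }

GOTO(I, 'L') = CLOSURE({ [A → αX.β] : [A → α.Xβ] ∈ I, X = 'L' })

Items with dot before 'L', with the dot advanced:
  [L → . L F] → [L → L . F]
Closure of the advanced items:
  [L → L . F] has the dot before F: add [F → . L - ;], [F → . ;]
  [F → . L - ;] has the dot before L: add [L → . L F], [L → .], [L → . -], [L → . a a], [L → . a]

GOTO = { [F → . ;], [F → . L - ;], [L → . -], [L → . L F], [L → . a a], [L → . a], [L → .], [L → L . F] }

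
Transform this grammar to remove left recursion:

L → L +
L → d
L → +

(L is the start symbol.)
L is directly left-recursive. The standard transformation for
  A → A α₁ | ... | A α_m | β₁ | ... | β_n
is
  A  → β₁ A' | ... | β_n A'
  A' → α₁ A' | ... | α_m A' | ε

L → d becomes L → d L'
L → + becomes L → + L'
L → L + becomes L' → + L'
Add L' → ε

Resulting grammar:
L → d L'
L → + L'
L' → + L'
L' → ε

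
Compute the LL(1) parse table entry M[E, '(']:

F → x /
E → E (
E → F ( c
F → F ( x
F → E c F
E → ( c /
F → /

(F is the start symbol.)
To find M[E, '('], we find productions for E where '(' is in the predict set (PREDICT(N → α) = (FIRST(α) \ {ε}) ∪ (FOLLOW(N) if α ⇒* ε)).

Relevant sets:
  FIRST(E) = { '(', '/', 'x' }
  FIRST(F) = { '(', '/', 'x' }

E → E (: PREDICT = { '(', '/', 'x' }
  '(' is in predict set, so this production goes in M[E, '(']
E → F ( c: PREDICT = { '(', '/', 'x' }
  '(' is in predict set, so this production goes in M[E, '(']
E → ( c /: PREDICT = { '(' }
  '(' is in predict set, so this production goes in M[E, '(']

M[E, '('] = E → E (, E → F ( c, E → ( c /  (a multiply-defined cell — the grammar is not LL(1))

Answer: E → E (, E → F ( c, E → ( c /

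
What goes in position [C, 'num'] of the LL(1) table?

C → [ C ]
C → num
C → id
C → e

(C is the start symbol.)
C → num

To find M[C, 'num'], we find productions for C where 'num' is in the predict set (PREDICT(N → α) = (FIRST(α) \ {ε}) ∪ (FOLLOW(N) if α ⇒* ε)).

C → [ C ]: PREDICT = { '[' }
C → num: PREDICT = { 'num' }
  'num' is in predict set, so this production goes in M[C, 'num']
C → id: PREDICT = { 'id' }
C → e: PREDICT = { 'e' }

M[C, 'num'] = C → num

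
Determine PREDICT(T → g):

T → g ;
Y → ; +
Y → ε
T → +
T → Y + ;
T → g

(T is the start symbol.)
PREDICT(T → g) = (FIRST(RHS) \ {ε}) ∪ (FOLLOW(T) if ε ∈ FIRST(RHS), i.e. RHS ⇒* ε)
FIRST(g) = { 'g' }
ε ∉ FIRST(g), so FOLLOW(T) is not added.
PREDICT(T → g) = { 'g' }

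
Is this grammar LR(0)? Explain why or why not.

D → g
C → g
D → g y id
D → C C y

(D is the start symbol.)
No. Shift-reduce conflict between [C → g .] and [D → g . y id]

A grammar is LR(0) if no state in the canonical LR(0) collection has:
  - both a shift item (dot before a terminal) and a complete item (shift-reduce conflict), or
  - two or more complete items (reduce-reduce conflict; the accept item [D' → D .] counts as a complete item here).

Augment with D' → D and build the canonical LR(0) collection (I0 = CLOSURE({[D' → . D]}), then GOTO on every symbol after a dot until no new states appear). It has 9 states:
  I0: { [C → . g], [D → . C C y], [D → . g y id], [D → . g], [D' → . D] }  — shift
  I1: { [C → . g], [D → C . C y] }  — shift
  I2: { [D' → D .] }  — accept
  I3: { [C → g .], [D → g . y id], [D → g .] }  — shift, 2 reduces
  I4: { [D → g y . id] }  — shift
  I5: { [D → g y id .] }  — reduce
  I6: { [D → C C . y] }  — shift
  I7: { [C → g .] }  — reduce
  I8: { [D → C C y .] }  — reduce

Conflict in state I3:
  Shift-reduce conflict between [C → g .] and [D → g . y id]
So the grammar is NOT LR(0).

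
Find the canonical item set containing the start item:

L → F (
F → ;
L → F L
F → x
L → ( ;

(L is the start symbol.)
First, augment the grammar with L' → L
I₀ = CLOSURE({ [L' → . L] }):
  [L' → . L] has the dot before L: add [L → . F (], [L → . F L], [L → . ( ;]
  [L → . F (] has the dot before F: add [F → . ;], [F → . x]
No further items can be added.

I₀ = { [F → . ;], [F → . x], [L → . ( ;], [L → . F (], [L → . F L], [L' → . L] }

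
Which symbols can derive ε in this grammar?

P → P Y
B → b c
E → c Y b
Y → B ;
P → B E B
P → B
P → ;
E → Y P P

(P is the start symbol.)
A non-terminal is nullable if it can derive ε (the empty string): either it has an ε-production, or it has a production whose right-hand side consists entirely of nullable non-terminals.

There are no ε-productions, so no non-terminal can derive ε.
No non-terminals are nullable.

Answer: None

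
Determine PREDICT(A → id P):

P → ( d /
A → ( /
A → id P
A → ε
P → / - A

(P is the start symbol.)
PREDICT(A → id P) = (FIRST(RHS) \ {ε}) ∪ (FOLLOW(A) if ε ∈ FIRST(RHS), i.e. RHS ⇒* ε)
FIRST(id P) = { 'id' }
ε ∉ FIRST(id P), so FOLLOW(A) is not added.
PREDICT(A → id P) = { 'id' }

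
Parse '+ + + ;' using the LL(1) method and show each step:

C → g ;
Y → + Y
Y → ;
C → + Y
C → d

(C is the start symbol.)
LL(1) parsing maintains a stack (initially the start symbol over $) and the input. At each step: if the stack top is a terminal, match it against the current input token; if it is a non-terminal N, replace it with the RHS of M[N, lookahead] (the unique production whose predict set contains the lookahead).

Stack is shown with the top on the left.

Stack  Input      Action
------------------------
C $    + + + ; $  output C → + Y
+ Y $  + + + ; $  match '+'
Y $    + + ; $    output Y → + Y
+ Y $  + + ; $    match '+'
Y $    + ; $      output Y → + Y
+ Y $  + ; $      match '+'
Y $    ; $        output Y → ;
; $    ; $        match ';'
$      $          accept

The string is accepted.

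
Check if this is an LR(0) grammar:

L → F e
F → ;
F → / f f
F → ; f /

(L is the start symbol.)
No. Shift-reduce conflict between [F → ; .] and [F → ; . f /]

Augment with L' → L and build the canonical LR(0) collection (I0 = CLOSURE({[L' → . L]}), then GOTO on every symbol after a dot until no new states appear). It has 10 states:
  I0: { [F → . / f f], [F → . ; f /], [F → . ;], [L → . F e], [L' → . L] }  — shift
  I1: { [F → / . f f] }  — shift
  I2: { [F → ; . f /], [F → ; .] }  — shift, reduce
  I3: { [L → F . e] }  — shift
  I4: { [L' → L .] }  — accept
  I5: { [L → F e .] }  — reduce
  I6: { [F → ; f . /] }  — shift
  I7: { [F → ; f / .] }  — reduce
  I8: { [F → / f . f] }  — shift
  I9: { [F → / f f .] }  — reduce

Conflict in state I2:
  Shift-reduce conflict between [F → ; .] and [F → ; . f /]
So the grammar is NOT LR(0).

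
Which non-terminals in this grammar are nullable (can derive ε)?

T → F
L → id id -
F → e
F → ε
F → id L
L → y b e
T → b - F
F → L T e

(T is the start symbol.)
{ 'F', 'T' }

ε-productions: F → ε
So F is immediately nullable.
T → F: every symbol on the right is nullable, so T is nullable too.
No further non-terminal can be added: every production for the remaining non-terminals contains a terminal or a non-nullable non-terminal.
Nullable = { 'F', 'T' }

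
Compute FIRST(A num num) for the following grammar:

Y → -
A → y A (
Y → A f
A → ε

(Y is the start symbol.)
{ 'num', 'y' }

FIRST sets of the non-terminals involved (from the grammar, by fixed-point iteration):
  FIRST(A) = { 'y', ε }

To compute FIRST(A num num), process the symbols left to right:
Symbol A is a non-terminal. Add FIRST(A) \ {ε} = { 'y' }
A is nullable (ε ∈ FIRST(A)), continue to the next symbol.
Symbol num is a terminal. Add 'num' and stop.
FIRST(A num num) = { 'num', 'y' }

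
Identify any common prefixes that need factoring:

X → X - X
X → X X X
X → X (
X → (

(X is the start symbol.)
Left-factoring is needed when two productions for the same non-terminal
share a common prefix on the right-hand side.

Productions for X:
  X → X - X
  X → X X X
  X → X (
  X → (

Found common prefix 'X' in productions for X

Answer: Yes, X has productions with common prefix 'X'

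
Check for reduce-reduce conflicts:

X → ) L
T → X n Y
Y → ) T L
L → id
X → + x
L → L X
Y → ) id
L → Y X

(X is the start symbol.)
Augment with X' → X and build the canonical LR(0) collection (I0 = CLOSURE({[X' → . X]}), then GOTO on every symbol after a dot until no new states appear). It has 17 states:
  I0: { [X → . ) L], [X → . + x], [X' → . X] }  — shift
  I1: { [L → . L X], [L → . Y X], [L → . id], [X → ) . L], [Y → . ) T L], [Y → . ) id] }  — shift
  I2: { [X → + . x] }  — shift
  I3: { [X' → X .] }  — accept
  I4: { [X → + x .] }  — reduce
  I5: { [T → . X n Y], [X → . ) L], [X → . + x], [Y → ) . T L], [Y → ) . id] }  — shift
  I6: { [L → L . X], [X → ) L .], [X → . ) L], [X → . + x] }  — shift, reduce
  I7: { [L → Y . X], [X → . ) L], [X → . + x] }  — shift
  I8: { [L → id .] }  — reduce
  I9: { [L → Y X .] }  — reduce
  I10: { [L → L X .] }  — reduce
  I11: { [L → . L X], [L → . Y X], [L → . id], [Y → ) T . L], [Y → . ) T L], [Y → . ) id] }  — shift
  I12: { [T → X . n Y] }  — shift
  I13: { [Y → ) id .] }  — reduce
  I14: { [T → X n . Y], [Y → . ) T L], [Y → . ) id] }  — shift
  I15: { [T → X n Y .] }  — reduce
  I16: { [L → L . X], [X → . ) L], [X → . + x], [Y → ) T L .] }  — shift, reduce

No state contains more than one complete item.

Answer: No reduce-reduce conflicts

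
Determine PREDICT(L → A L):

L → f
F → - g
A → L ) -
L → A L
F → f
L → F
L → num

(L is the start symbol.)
PREDICT(L → A L) = (FIRST(RHS) \ {ε}) ∪ (FOLLOW(L) if ε ∈ FIRST(RHS), i.e. RHS ⇒* ε)
FIRST(A) = { '-', 'f', 'num' }
FIRST(A L) = { '-', 'f', 'num' }
ε ∉ FIRST(A L), so FOLLOW(L) is not added.
PREDICT(L → A L) = { '-', 'f', 'num' }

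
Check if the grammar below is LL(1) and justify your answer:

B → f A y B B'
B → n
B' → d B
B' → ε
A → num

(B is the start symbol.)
No. Predict set conflict for B': { 'd' }

Relevant sets:
  FOLLOW(B') = { $, 'd' }

For B:
  PREDICT(B → f A y B B') = { 'f' }
  PREDICT(B → n) = { 'n' }
For B':
  PREDICT(B' → d B) = { 'd' }
  PREDICT(B' → ε) = { $, 'd' }
A has a single production, so nothing to check there.

Conflict found: Predict set conflict for B': { 'd' }
The grammar is NOT LL(1).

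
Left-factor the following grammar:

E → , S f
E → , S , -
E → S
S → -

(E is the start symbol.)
E → , S E'
E' → f
E' → , -
E → S
S → -

Left-factoring transforms A → αβ₁ | αβ₂ into A → αA' and A' → β₁ | β₂
(α is the longest common prefix among the alternatives). Repeat until
no nonterminal has two alternatives with a common prefix.

Round 1: E has alternatives sharing prefix ', S'. Introduce E': E → , S E'
  Add: E' → f
  Add: E' → , -

No remaining common prefixes — done.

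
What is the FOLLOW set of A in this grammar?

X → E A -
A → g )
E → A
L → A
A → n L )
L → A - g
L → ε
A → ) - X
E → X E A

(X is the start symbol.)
In X → E A -: A is followed by '-', add FIRST('-') \ {ε} = { '-' }
In E → A: A is at the end, add FOLLOW(E)
In L → A: A is at the end, add FOLLOW(L)
In L → A - g: A is followed by '-' g, add FIRST('-' g) \ {ε} = { '-' }
In E → X E A: A is at the end, add FOLLOW(E)

The FOLLOW sets referred to above (computed the same way, to a fixed point):
  FOLLOW(E) = { ')', 'g', 'n' }
  FOLLOW(L) = { ')' }

Taking the union: FOLLOW(A) = { ')', '-', 'g', 'n' }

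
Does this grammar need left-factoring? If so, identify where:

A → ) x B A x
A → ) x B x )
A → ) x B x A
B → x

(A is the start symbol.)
Yes, A has productions with common prefix ') x B'

Left-factoring is needed when two productions for the same non-terminal
share a common prefix on the right-hand side.

Productions for A:
  A → ) x B A x
  A → ) x B x )
  A → ) x B x A

Found common prefix ') x B' in productions for A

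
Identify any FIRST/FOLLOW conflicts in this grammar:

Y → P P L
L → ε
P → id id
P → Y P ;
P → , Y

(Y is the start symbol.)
A FIRST/FOLLOW conflict occurs when a non-terminal N has a nullable alternative N → β (β ⇒* ε) and another alternative N → α with FIRST(α) ∩ FOLLOW(N) ≠ ∅: on such a lookahead the parser cannot decide between expanding α and letting N vanish via β.

Nullable non-terminals: L.
L has a nullable alternative but only one production, so nothing to check.

P, Y have no nullable alternative, so no FIRST/FOLLOW check is needed there.

No FIRST/FOLLOW conflicts found.

Answer: No FIRST/FOLLOW conflicts.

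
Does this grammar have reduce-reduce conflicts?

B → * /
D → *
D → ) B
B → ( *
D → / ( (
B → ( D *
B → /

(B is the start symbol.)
A reduce-reduce conflict occurs when an LR(0) state has two complete items [A → α .] and [B → β .] — both call for a reduction, and with no lookahead the parser cannot choose between them.

Augment with B' → B and build the canonical LR(0) collection (I0 = CLOSURE({[B' → . B]}), then GOTO on every symbol after a dot until no new states appear). It has 14 states:
  I0: { [B → . ( *], [B → . ( D *], [B → . * /], [B → . /], [B' → . B] }  — shift
  I1: { [B → ( . *], [B → ( . D *], [D → . ) B], [D → . *], [D → . / ( (] }  — shift
  I2: { [B → * . /] }  — shift
  I3: { [B → / .] }  — reduce
  I4: { [B' → B .] }  — accept
  I5: { [B → * / .] }  — reduce
  I6: { [B → . ( *], [B → . ( D *], [B → . * /], [B → . /], [D → ) . B] }  — shift
  I7: { [B → ( * .], [D → * .] }  — 2 reduces
  I8: { [D → / . ( (] }  — shift
  I9: { [B → ( D . *] }  — shift
  I10: { [B → ( D * .] }  — reduce
  I11: { [D → / ( . (] }  — shift
  I12: { [D → / ( ( .] }  — reduce
  I13: { [D → ) B .] }  — reduce

I7 contains complete items [B → ( * .], [D → * .] — reduce-reduce conflict.

Answer: Yes — I7: [B → ( * .] vs [D → * .]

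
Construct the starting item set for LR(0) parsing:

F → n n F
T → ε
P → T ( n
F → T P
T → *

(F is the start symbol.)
{ [F → . T P], [F → . n n F], [F' → . F], [T → . *], [T → .] }

First, augment the grammar with F' → F
I₀ = CLOSURE({ [F' → . F] }):
  [F' → . F] has the dot before F: add [F → . n n F], [F → . T P]
  [F → . T P] has the dot before T: add [T → .], [T → . *]
No further items can be added.

I₀ = { [F → . T P], [F → . n n F], [F' → . F], [T → . *], [T → .] }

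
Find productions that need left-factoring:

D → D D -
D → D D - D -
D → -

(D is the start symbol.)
Left-factoring is needed when two productions for the same non-terminal
share a common prefix on the right-hand side.

Productions for D:
  D → D D -
  D → D D - D -
  D → -

Found common prefix 'D D -' in productions for D

Answer: Yes, D has productions with common prefix 'D D -'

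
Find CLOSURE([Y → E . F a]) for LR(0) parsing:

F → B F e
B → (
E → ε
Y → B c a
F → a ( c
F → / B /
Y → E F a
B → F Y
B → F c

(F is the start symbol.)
Start with: [Y → E . F a]
  [Y → E . F a] has the dot before F: add [F → . B F e], [F → . a ( c], [F → . / B /]
  [F → . B F e] has the dot before B: add [B → . (], [B → . F Y], [B → . F c]
No further items can be added.

CLOSURE = { [B → . (], [B → . F Y], [B → . F c], [F → . / B /], [F → . B F e], [F → . a ( c], [Y → E . F a] }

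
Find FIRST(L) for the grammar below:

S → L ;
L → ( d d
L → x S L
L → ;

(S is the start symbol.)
To compute FIRST(L), examine every production with L on the left-hand side, reading each right-hand side left to right until a non-nullable symbol is reached.

From L → ( d d:
  - '(' is a terminal: add '(' and stop
From L → x S L:
  - x is a terminal: add 'x' and stop
From L → ;:
  - ';' is a terminal: add ';' and stop

Collecting: FIRST(L) = { '(', ';', 'x' }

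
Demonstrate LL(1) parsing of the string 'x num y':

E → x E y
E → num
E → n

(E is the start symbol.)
Stack is shown with the top on the left.

Stack    Input      Action
--------------------------
E $      x num y $  output E → x E y
x E y $  x num y $  match 'x'
E y $    num y $    output E → num
num y $  num y $    match 'num'
y $      y $        match 'y'
$        $          accept

The string is accepted.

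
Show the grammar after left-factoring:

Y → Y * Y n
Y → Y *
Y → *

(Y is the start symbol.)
Y → Y * Y'
Y' → Y n
Y' → ε
Y → *

Left-factoring transforms A → αβ₁ | αβ₂ into A → αA' and A' → β₁ | β₂
(α is the longest common prefix among the alternatives). Repeat until
no nonterminal has two alternatives with a common prefix.

Round 1: Y has alternatives sharing prefix 'Y *'. Introduce Y': Y → Y * Y'
  Add: Y' → Y n
  Add: Y' → ε

No remaining common prefixes — done.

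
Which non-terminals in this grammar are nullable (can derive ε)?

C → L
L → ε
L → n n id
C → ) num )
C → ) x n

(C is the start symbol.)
ε-productions: L → ε
So L is immediately nullable.
C → L: every symbol on the right is nullable, so C is nullable too.
Every non-terminal is now nullable.
Nullable = { 'C', 'L' }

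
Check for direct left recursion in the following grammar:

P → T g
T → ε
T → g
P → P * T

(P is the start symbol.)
Direct left recursion occurs when N → N α for some non-terminal N (the right-hand side begins with the left-hand side itself).

P → T g: starts with T
T → ε: starts with ε
T → g: starts with g
P → P * T: LEFT RECURSIVE (starts with P)

The grammar has direct left recursion on: P.

Answer: Yes, P is left-recursive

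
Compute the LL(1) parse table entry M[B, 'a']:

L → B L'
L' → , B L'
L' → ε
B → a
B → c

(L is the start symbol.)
B → a

To find M[B, 'a'], we find productions for B where 'a' is in the predict set (PREDICT(N → α) = (FIRST(α) \ {ε}) ∪ (FOLLOW(N) if α ⇒* ε)).

B → a: PREDICT = { 'a' }
  'a' is in predict set, so this production goes in M[B, 'a']
B → c: PREDICT = { 'c' }

M[B, 'a'] = B → a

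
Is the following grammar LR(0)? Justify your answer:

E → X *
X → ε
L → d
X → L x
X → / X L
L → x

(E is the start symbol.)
A grammar is LR(0) if no state in the canonical LR(0) collection has:
  - both a shift item (dot before a terminal) and a complete item (shift-reduce conflict), or
  - two or more complete items (reduce-reduce conflict; the accept item [E' → E .] counts as a complete item here).

Augment with E' → E and build the canonical LR(0) collection (I0 = CLOSURE({[E' → . E]}), then GOTO on every symbol after a dot until no new states appear). It has 11 states:
  I0: { [E → . X *], [E' → . E], [L → . d], [L → . x], [X → . / X L], [X → . L x], [X → .] }  — shift, reduce
  I1: { [L → . d], [L → . x], [X → . / X L], [X → . L x], [X → .], [X → / . X L] }  — shift, reduce
  I2: { [E' → E .] }  — accept
  I3: { [X → L . x] }  — shift
  I4: { [E → X . *] }  — shift
  I5: { [L → d .] }  — reduce
  I6: { [L → x .] }  — reduce
  I7: { [E → X * .] }  — reduce
  I8: { [X → L x .] }  — reduce
  I9: { [L → . d], [L → . x], [X → / X . L] }  — shift
  I10: { [X → / X L .] }  — reduce

Conflict in state I0:
  Shift-reduce conflict between [X → .] and [L → . d]
So the grammar is NOT LR(0).

Answer: No. Shift-reduce conflict between [X → .] and [L → . d]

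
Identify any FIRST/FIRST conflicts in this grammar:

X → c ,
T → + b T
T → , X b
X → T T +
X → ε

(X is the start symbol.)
A FIRST/FIRST conflict occurs when two productions N → α and N → β for the same non-terminal have FIRST(α) ∩ FIRST(β) ≠ ∅ (with ε ∈ FIRST of a nullable right-hand side, so two nullable alternatives also conflict).

FIRST sets of the non-terminals at (or reachable through a nullable prefix from) the front of some alternative:
  FIRST(T) = { '+', ',' }

Productions for X:
  X → c ,: FIRST = { 'c' }
  X → T T +: FIRST = { '+', ',' }
  X → ε: FIRST = { ε }
Productions for T:
  T → + b T: FIRST = { '+' }
  T → , X b: FIRST = { ',' }

All alternatives of each non-terminal have pairwise disjoint FIRST sets.

Answer: No FIRST/FIRST conflicts.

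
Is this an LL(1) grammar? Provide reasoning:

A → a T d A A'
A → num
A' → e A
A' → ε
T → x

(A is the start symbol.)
No. Predict set conflict for A': { 'e' }

A grammar is LL(1) if for each non-terminal N with multiple productions, the predict sets of those productions are pairwise disjoint, where PREDICT(N → α) = (FIRST(α) \ {ε}) ∪ (FOLLOW(N) if α ⇒* ε).

Relevant sets:
  FOLLOW(A') = { $, 'e' }

For A:
  PREDICT(A → a T d A A') = { 'a' }
  PREDICT(A → num) = { 'num' }
For A':
  PREDICT(A' → e A) = { 'e' }
  PREDICT(A' → ε) = { $, 'e' }
T has a single production, so nothing to check there.

Conflict found: Predict set conflict for A': { 'e' }
The grammar is NOT LL(1).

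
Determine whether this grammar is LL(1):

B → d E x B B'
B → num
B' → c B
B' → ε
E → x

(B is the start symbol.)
No. Predict set conflict for B': { 'c' }

Relevant sets:
  FOLLOW(B') = { $, 'c' }

For B:
  PREDICT(B → d E x B B') = { 'd' }
  PREDICT(B → num) = { 'num' }
For B':
  PREDICT(B' → c B) = { 'c' }
  PREDICT(B' → ε) = { $, 'c' }
E has a single production, so nothing to check there.

Conflict found: Predict set conflict for B': { 'c' }
The grammar is NOT LL(1).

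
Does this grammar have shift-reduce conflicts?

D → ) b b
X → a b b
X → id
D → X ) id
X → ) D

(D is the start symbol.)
A shift-reduce conflict occurs when an LR(0) state has both:
  - a complete (reduce) item [A → α .] (dot at the end), and
  - a shift item [B → β . c γ] (dot before a terminal).

Augment with D' → D and build the canonical LR(0) collection (I0 = CLOSURE({[D' → . D]}), then GOTO on every symbol after a dot until no new states appear). It has 13 states:
  I0: { [D → . ) b b], [D → . X ) id], [D' → . D], [X → . ) D], [X → . a b b], [X → . id] }  — shift
  I1: { [D → ) . b b], [D → . ) b b], [D → . X ) id], [X → ) . D], [X → . ) D], [X → . a b b], [X → . id] }  — shift
  I2: { [D' → D .] }  — accept
  I3: { [D → X . ) id] }  — shift
  I4: { [X → a . b b] }  — shift
  I5: { [X → id .] }  — reduce
  I6: { [X → a b . b] }  — shift
  I7: { [X → a b b .] }  — reduce
  I8: { [D → X ) . id] }  — shift
  I9: { [D → X ) id .] }  — reduce
  I10: { [X → ) D .] }  — reduce
  I11: { [D → ) b . b] }  — shift
  I12: { [D → ) b b .] }  — reduce

No state contains both a complete item and a shift item.

Answer: No shift-reduce conflicts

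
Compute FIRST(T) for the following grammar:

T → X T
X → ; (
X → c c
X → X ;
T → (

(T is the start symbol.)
{ '(', ';', 'c' }

FIRST sets of the other non-terminals involved (by the same procedure, iterated to a fixed point):
  FIRST(X) = { ';', 'c' }

From T → X T:
  - X is a non-terminal: add FIRST(X) \ {ε} = { ';', 'c' }
    X is not nullable, so stop
From T → (:
  - '(' is a terminal: add '(' and stop

Collecting: FIRST(T) = { '(', ';', 'c' }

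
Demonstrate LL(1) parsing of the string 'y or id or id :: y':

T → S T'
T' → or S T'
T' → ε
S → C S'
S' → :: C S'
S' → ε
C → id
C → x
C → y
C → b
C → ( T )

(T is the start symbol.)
LL(1) parsing maintains a stack (initially the start symbol over $) and the input. At each step: if the stack top is a terminal, match it against the current input token; if it is a non-terminal N, replace it with the RHS of M[N, lookahead] (the unique production whose predict set contains the lookahead).

Stack is shown with the top on the left.

Stack         Input                 Action
------------------------------------------
T $           y or id or id :: y $  output T → S T'
S T' $        y or id or id :: y $  output S → C S'
C S' T' $     y or id or id :: y $  output C → y
y S' T' $     y or id or id :: y $  match 'y'
S' T' $       or id or id :: y $    output S' → ε
T' $          or id or id :: y $    output T' → or S T'
or S T' $     or id or id :: y $    match 'or'
S T' $        id or id :: y $       output S → C S'
C S' T' $     id or id :: y $       output C → id
id S' T' $    id or id :: y $       match 'id'
S' T' $       or id :: y $          output S' → ε
T' $          or id :: y $          output T' → or S T'
or S T' $     or id :: y $          match 'or'
S T' $        id :: y $             output S → C S'
C S' T' $     id :: y $             output C → id
id S' T' $    id :: y $             match 'id'
S' T' $       :: y $                output S' → :: C S'
:: C S' T' $  :: y $                match '::'
C S' T' $     y $                   output C → y
y S' T' $     y $                   match 'y'
S' T' $       $                     output S' → ε
T' $          $                     output T' → ε
$             $                     accept

The string is accepted.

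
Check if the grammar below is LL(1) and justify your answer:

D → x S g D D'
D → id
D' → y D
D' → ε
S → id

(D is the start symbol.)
No. Predict set conflict for D': { 'y' }

A grammar is LL(1) if for each non-terminal N with multiple productions, the predict sets of those productions are pairwise disjoint, where PREDICT(N → α) = (FIRST(α) \ {ε}) ∪ (FOLLOW(N) if α ⇒* ε).

Relevant sets:
  FOLLOW(D') = { $, 'y' }

For D:
  PREDICT(D → x S g D D') = { 'x' }
  PREDICT(D → id) = { 'id' }
For D':
  PREDICT(D' → y D) = { 'y' }
  PREDICT(D' → ε) = { $, 'y' }
S has a single production, so nothing to check there.

Conflict found: Predict set conflict for D': { 'y' }
The grammar is NOT LL(1).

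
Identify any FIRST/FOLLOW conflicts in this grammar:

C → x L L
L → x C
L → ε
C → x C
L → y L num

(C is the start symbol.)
Yes. L → x C with FOLLOW(L) on { 'x' }; L → y L num with FOLLOW(L) on { 'y' }

A FIRST/FOLLOW conflict occurs when a non-terminal N has a nullable alternative N → β (β ⇒* ε) and another alternative N → α with FIRST(α) ∩ FOLLOW(N) ≠ ∅: on such a lookahead the parser cannot decide between expanding α and letting N vanish via β.

Nullable non-terminals: L.

L: nullable alternative(s) L → ε; FOLLOW(L) = { $, 'num', 'x', 'y' }
  L → x C: FIRST \ {ε} = { 'x' } — overlaps FOLLOW(L) on { 'x' }: CONFLICT
  L → ε: FIRST \ {ε} = { } — this is the only nullable alternative, skip
  L → y L num: FIRST \ {ε} = { 'y' } — overlaps FOLLOW(L) on { 'y' }: CONFLICT

C has no nullable alternative, so no FIRST/FOLLOW check is needed there.

So the grammar has 2 FIRST/FOLLOW conflicts (marked CONFLICT above).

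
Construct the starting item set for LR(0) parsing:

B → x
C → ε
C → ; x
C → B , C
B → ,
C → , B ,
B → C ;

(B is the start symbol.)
{ [B → . ,], [B → . C ;], [B → . x], [B' → . B], [C → . , B ,], [C → . ; x], [C → . B , C], [C → .] }

First, augment the grammar with B' → B
I₀ = CLOSURE({ [B' → . B] }):
  [B' → . B] has the dot before B: add [B → . x], [B → . ,], [B → . C ;]
  [B → . C ;] has the dot before C: add [C → .], [C → . ; x], [C → . B , C], [C → . , B ,]
No further items can be added.

I₀ = { [B → . ,], [B → . C ;], [B → . x], [B' → . B], [C → . , B ,], [C → . ; x], [C → . B , C], [C → .] }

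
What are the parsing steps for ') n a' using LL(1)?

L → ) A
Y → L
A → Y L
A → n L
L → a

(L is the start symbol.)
LL(1) parsing maintains a stack (initially the start symbol over $) and the input. At each step: if the stack top is a terminal, match it against the current input token; if it is a non-terminal N, replace it with the RHS of M[N, lookahead] (the unique production whose predict set contains the lookahead).

Stack is shown with the top on the left.

Stack  Input    Action
----------------------
L $    ) n a $  output L → ) A
) A $  ) n a $  match ')'
A $    n a $    output A → n L
n L $  n a $    match 'n'
L $    a $      output L → a
a $    a $      match 'a'
$      $        accept

The string is accepted.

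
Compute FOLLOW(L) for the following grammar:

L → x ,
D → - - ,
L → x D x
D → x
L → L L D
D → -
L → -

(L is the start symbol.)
{ $, '-', 'x' }

To compute FOLLOW(L), find every occurrence of L on a right-hand side N → α L β: add FIRST(β) \ {ε}, and if β is empty or nullable also add FOLLOW(N). Iterate to a fixed point.

L is the start symbol, so $ ∈ FOLLOW(L).
In L → L L D: L is followed by L D, add FIRST(L D) \ {ε} = { '-', 'x' }
In L → L L D: L is followed by D, add FIRST(D) \ {ε} = { '-', 'x' }

Taking the union: FOLLOW(L) = { $, '-', 'x' }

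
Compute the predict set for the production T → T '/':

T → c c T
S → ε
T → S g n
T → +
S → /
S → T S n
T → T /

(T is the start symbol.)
{ '+', '/', 'c', 'g' }

PREDICT(T → T '/') = (FIRST(RHS) \ {ε}) ∪ (FOLLOW(T) if ε ∈ FIRST(RHS), i.e. RHS ⇒* ε)
FIRST(T) = { '+', '/', 'c', 'g' }
FIRST(T '/') = { '+', '/', 'c', 'g' }
ε ∉ FIRST(T '/'), so FOLLOW(T) is not added.
PREDICT(T → T '/') = { '+', '/', 'c', 'g' }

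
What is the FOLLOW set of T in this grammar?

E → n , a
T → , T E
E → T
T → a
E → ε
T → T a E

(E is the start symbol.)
In T → , T E: T is followed by E, add FIRST(E) \ {ε} = { ',', 'a', 'n' }
  E is nullable, so FOLLOW(T) is also included — that is the set being defined, nothing new
In E → T: T is at the end, add FOLLOW(E)
In T → T a E: T is followed by a E, add FIRST(a E) \ {ε} = { 'a' }

The FOLLOW sets referred to above (computed the same way, to a fixed point):
  FOLLOW(E) = { $, ',', 'a', 'n' }

Taking the union: FOLLOW(T) = { $, ',', 'a', 'n' }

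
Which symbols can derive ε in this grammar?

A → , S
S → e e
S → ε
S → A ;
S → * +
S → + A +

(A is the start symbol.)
{ 'S' }

A non-terminal is nullable if it can derive ε (the empty string): either it has an ε-production, or it has a production whose right-hand side consists entirely of nullable non-terminals.

ε-productions: S → ε
So S is immediately nullable.
No further non-terminal can be added: every production for the remaining non-terminals contains a terminal or a non-nullable non-terminal.
Nullable = { 'S' }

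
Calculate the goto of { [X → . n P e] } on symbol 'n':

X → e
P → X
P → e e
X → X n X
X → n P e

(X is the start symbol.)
GOTO(I, 'n') = CLOSURE({ [A → αX.β] : [A → α.Xβ] ∈ I, X = 'n' })

Items with dot before 'n', with the dot advanced:
  [X → . n P e] → [X → n . P e]
Closure of the advanced items:
  [X → n . P e] has the dot before P: add [P → . X], [P → . e e]
  [P → . X] has the dot before X: add [X → . e], [X → . X n X], [X → . n P e]

GOTO = { [P → . X], [P → . e e], [X → . X n X], [X → . e], [X → . n P e], [X → n . P e] }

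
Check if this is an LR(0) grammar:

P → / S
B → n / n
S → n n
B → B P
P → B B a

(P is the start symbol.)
A grammar is LR(0) if no state in the canonical LR(0) collection has:
  - both a shift item (dot before a terminal) and a complete item (shift-reduce conflict), or
  - two or more complete items (reduce-reduce conflict; the accept item [P' → P .] counts as a complete item here).

Augment with P' → P and build the canonical LR(0) collection (I0 = CLOSURE({[P' → . P]}), then GOTO on every symbol after a dot until no new states appear). It has 13 states:
  I0: { [B → . B P], [B → . n / n], [P → . / S], [P → . B B a], [P' → . P] }  — shift
  I1: { [P → / . S], [S → . n n] }  — shift
  I2: { [B → . B P], [B → . n / n], [B → B . P], [P → . / S], [P → . B B a], [P → B . B a] }  — shift
  I3: { [P' → P .] }  — accept
  I4: { [B → n . / n] }  — shift
  I5: { [B → n / . n] }  — shift
  I6: { [B → n / n .] }  — reduce
  I7: { [B → . B P], [B → . n / n], [B → B . P], [P → . / S], [P → . B B a], [P → B . B a], [P → B B . a] }  — shift
  I8: { [B → B P .] }  — reduce
  I9: { [P → B B a .] }  — reduce
  I10: { [P → / S .] }  — reduce
  I11: { [S → n . n] }  — shift
  I12: { [S → n n .] }  — reduce

Every state is either a pure shift/goto state or contains exactly one complete item and nothing to shift — no conflicts. The grammar is LR(0).

Answer: Yes, the grammar is LR(0)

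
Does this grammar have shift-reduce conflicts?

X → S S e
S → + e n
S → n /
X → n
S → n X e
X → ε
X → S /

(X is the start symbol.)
A shift-reduce conflict occurs when an LR(0) state has both:
  - a complete (reduce) item [A → α .] (dot at the end), and
  - a shift item [B → β . c γ] (dot before a terminal).

Augment with X' → X and build the canonical LR(0) collection (I0 = CLOSURE({[X' → . X]}), then GOTO on every symbol after a dot until no new states appear). It has 14 states:
  I0: { [S → . + e n], [S → . n /], [S → . n X e], [X → . S /], [X → . S S e], [X → . n], [X → .], [X' → . X] }  — shift, reduce
  I1: { [S → + . e n] }  — shift
  I2: { [S → . + e n], [S → . n /], [S → . n X e], [X → S . /], [X → S . S e] }  — shift
  I3: { [X' → X .] }  — accept
  I4: { [S → . + e n], [S → . n /], [S → . n X e], [S → n . /], [S → n . X e], [X → . S /], [X → . S S e], [X → . n], [X → .], [X → n .] }  — shift, 2 reduces
  I5: { [S → n / .] }  — reduce
  I6: { [S → n X . e] }  — shift
  I7: { [S → n X e .] }  — reduce
  I8: { [X → S / .] }  — reduce
  I9: { [X → S S . e] }  — shift
  I10: { [S → . + e n], [S → . n /], [S → . n X e], [S → n . /], [S → n . X e], [X → . S /], [X → . S S e], [X → . n], [X → .] }  — shift, reduce
  I11: { [X → S S e .] }  — reduce
  I12: { [S → + e . n] }  — shift
  I13: { [S → + e n .] }  — reduce

I0 contains reduce item [X → .] and shift items [S → . + e n], [S → . n /], [S → . n X e], [X → . n] — shift-reduce conflict.
I4 contains reduce items [X → .], [X → n .] and shift items [S → . + e n], [S → . n /], [S → n . /], [S → . n X e], [X → . n] — shift-reduce conflict.
I10 contains reduce item [X → .] and shift items [S → . + e n], [S → . n /], [S → n . /], [S → . n X e], [X → . n] — shift-reduce conflict.

Answer: Yes — I0: [X → .] vs [S → . + e n]; I4: [X → .] vs [S → . + e n]; I10: [X → .] vs [S → . + e n]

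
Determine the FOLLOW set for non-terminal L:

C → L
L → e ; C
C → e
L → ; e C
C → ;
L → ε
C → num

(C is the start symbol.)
To compute FOLLOW(L), find every occurrence of L on a right-hand side N → α L β: add FIRST(β) \ {ε}, and if β is empty or nullable also add FOLLOW(N). Iterate to a fixed point.

In C → L: L is at the end, add FOLLOW(C)

The FOLLOW sets referred to above (computed the same way, to a fixed point):
  FOLLOW(C) = { $ }

Taking the union: FOLLOW(L) = { $ }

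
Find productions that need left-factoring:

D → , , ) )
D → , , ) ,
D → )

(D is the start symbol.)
Left-factoring is needed when two productions for the same non-terminal
share a common prefix on the right-hand side.

Productions for D:
  D → , , ) )
  D → , , ) ,
  D → )

Found common prefix ', , )' in productions for D

Answer: Yes, D has productions with common prefix ', , )'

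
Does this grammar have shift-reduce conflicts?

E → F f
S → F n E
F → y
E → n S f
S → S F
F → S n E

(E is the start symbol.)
A shift-reduce conflict occurs when an LR(0) state has both:
  - a complete (reduce) item [A → α .] (dot at the end), and
  - a shift item [B → β . c γ] (dot before a terminal).

Augment with E' → E and build the canonical LR(0) collection (I0 = CLOSURE({[E' → . E]}), then GOTO on every symbol after a dot until no new states appear). It has 15 states:
  I0: { [E → . F f], [E → . n S f], [E' → . E], [F → . S n E], [F → . y], [S → . F n E], [S → . S F] }  — shift
  I1: { [E' → E .] }  — accept
  I2: { [E → F . f], [S → F . n E] }  — shift
  I3: { [F → . S n E], [F → . y], [F → S . n E], [S → . F n E], [S → . S F], [S → S . F] }  — shift
  I4: { [E → n . S f], [F → . S n E], [F → . y], [S → . F n E], [S → . S F] }  — shift
  I5: { [F → y .] }  — reduce
  I6: { [S → F . n E] }  — shift
  I7: { [E → n S . f], [F → . S n E], [F → . y], [F → S . n E], [S → . F n E], [S → . S F], [S → S . F] }  — shift
  I8: { [S → F . n E], [S → S F .] }  — shift, reduce
  I9: { [E → n S f .] }  — reduce
  I10: { [E → . F f], [E → . n S f], [F → . S n E], [F → . y], [F → S n . E], [S → . F n E], [S → . S F] }  — shift
  I11: { [F → S n E .] }  — reduce
  I12: { [E → . F f], [E → . n S f], [F → . S n E], [F → . y], [S → . F n E], [S → . S F], [S → F n . E] }  — shift
  I13: { [S → F n E .] }  — reduce
  I14: { [E → F f .] }  — reduce

I8 contains reduce item [S → S F .] and shift item [S → F . n E] — shift-reduce conflict.

Answer: Yes — I8: [S → S F .] vs [S → F . n E]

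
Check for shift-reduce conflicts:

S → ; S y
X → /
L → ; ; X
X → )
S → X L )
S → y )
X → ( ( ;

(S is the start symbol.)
A shift-reduce conflict occurs when an LR(0) state has both:
  - a complete (reduce) item [A → α .] (dot at the end), and
  - a shift item [B → β . c γ] (dot before a terminal).

Augment with S' → S and build the canonical LR(0) collection (I0 = CLOSURE({[S' → . S]}), then GOTO on every symbol after a dot until no new states appear). It has 18 states:
  I0: { [S → . ; S y], [S → . X L )], [S → . y )], [S' → . S], [X → . ( ( ;], [X → . )], [X → . /] }  — shift
  I1: { [X → ( . ( ;] }  — shift
  I2: { [X → ) .] }  — reduce
  I3: { [X → / .] }  — reduce
  I4: { [S → . ; S y], [S → . X L )], [S → . y )], [S → ; . S y], [X → . ( ( ;], [X → . )], [X → . /] }  — shift
  I5: { [S' → S .] }  — accept
  I6: { [L → . ; ; X], [S → X . L )] }  — shift
  I7: { [S → y . )] }  — shift
  I8: { [S → y ) .] }  — reduce
  I9: { [L → ; . ; X] }  — shift
  I10: { [S → X L . )] }  — shift
  I11: { [S → X L ) .] }  — reduce
  I12: { [L → ; ; . X], [X → . ( ( ;], [X → . )], [X → . /] }  — shift
  I13: { [L → ; ; X .] }  — reduce
  I14: { [S → ; S . y] }  — shift
  I15: { [S → ; S y .] }  — reduce
  I16: { [X → ( ( . ;] }  — shift
  I17: { [X → ( ( ; .] }  — reduce

No state contains both a complete item and a shift item.

Answer: No shift-reduce conflicts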